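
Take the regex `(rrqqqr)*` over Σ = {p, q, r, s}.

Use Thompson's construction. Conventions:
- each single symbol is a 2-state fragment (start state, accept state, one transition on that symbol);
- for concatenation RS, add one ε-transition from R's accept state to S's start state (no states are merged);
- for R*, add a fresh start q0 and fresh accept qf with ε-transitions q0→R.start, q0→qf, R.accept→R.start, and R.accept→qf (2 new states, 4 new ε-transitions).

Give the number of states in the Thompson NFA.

By structural recursion:
Each of the 6 symbol leaves contributes a 2-state fragment.
  rrqqqr → 12 states
  (rrqqqr)* → 14 states

14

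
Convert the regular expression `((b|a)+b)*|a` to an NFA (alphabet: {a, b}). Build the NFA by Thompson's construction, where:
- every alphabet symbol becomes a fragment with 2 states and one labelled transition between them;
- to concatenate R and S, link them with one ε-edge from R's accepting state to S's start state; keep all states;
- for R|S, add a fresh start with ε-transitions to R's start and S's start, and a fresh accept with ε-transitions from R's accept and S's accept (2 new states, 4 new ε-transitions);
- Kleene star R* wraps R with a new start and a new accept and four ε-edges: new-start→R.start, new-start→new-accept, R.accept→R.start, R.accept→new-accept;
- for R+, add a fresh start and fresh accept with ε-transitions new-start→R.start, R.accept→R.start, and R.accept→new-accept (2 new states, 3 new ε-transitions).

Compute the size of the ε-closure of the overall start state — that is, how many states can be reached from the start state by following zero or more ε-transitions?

9

Work bottom-up. For each fragment F, track |ε-closure(F.start)| and whether F's accept lies in that closure (i.e. whether F accepts ε). A single-symbol fragment has closure size 1 and does not accept ε.
  b|a → new start ε-reaches every alternative's start; none of them accept ε, so the new accept is not reached: |closure| = 1 + 1 + 1 = 3
  (b|a)+ → new start ε-reaches only the body's start; the new accept needs a symbol first: |closure| = 1 + 3 = 4
  (b|a)+b → same as the first factor's closure: |closure| = 4
  ((b|a)+b)* → |closure| = 1 (new start) + 4 (body) + 1 (new accept) = 6
  ((b|a)+b)*|a → |closure| = 1 (new start) + (6 + 1) + 1 (new accept, since some branch ε-reaches its own accept) = 9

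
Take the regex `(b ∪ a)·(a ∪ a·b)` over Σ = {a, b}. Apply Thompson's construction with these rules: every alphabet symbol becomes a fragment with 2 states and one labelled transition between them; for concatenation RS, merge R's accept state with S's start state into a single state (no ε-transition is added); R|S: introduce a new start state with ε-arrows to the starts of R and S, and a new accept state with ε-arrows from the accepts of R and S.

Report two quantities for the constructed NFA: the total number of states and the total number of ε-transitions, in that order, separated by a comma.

12, 8

Per subexpression:
Each of the 5 symbol leaves contributes 2 states and 0 ε-transitions.
  b ∪ a — 6 states, 4 ε-transitions
  a·b — 3 states, 0 ε-transitions
  a ∪ a·b — 7 states, 4 ε-transitions
  (b ∪ a)·(a ∪ a·b) — 12 states, 8 ε-transitions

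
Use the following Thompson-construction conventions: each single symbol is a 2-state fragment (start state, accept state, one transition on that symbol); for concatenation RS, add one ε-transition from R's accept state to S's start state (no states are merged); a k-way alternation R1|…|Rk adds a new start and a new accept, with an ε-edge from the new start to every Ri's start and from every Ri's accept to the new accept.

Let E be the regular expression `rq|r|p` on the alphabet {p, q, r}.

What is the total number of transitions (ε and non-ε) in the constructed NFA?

Per subexpression:
Each of the 4 symbol leaves contributes 1 transition (1 symbol, 0 ε).
  rq : 3 transitions (2 symbol, 1 ε)
  rq|r|p : 11 transitions (4 symbol, 7 ε)

11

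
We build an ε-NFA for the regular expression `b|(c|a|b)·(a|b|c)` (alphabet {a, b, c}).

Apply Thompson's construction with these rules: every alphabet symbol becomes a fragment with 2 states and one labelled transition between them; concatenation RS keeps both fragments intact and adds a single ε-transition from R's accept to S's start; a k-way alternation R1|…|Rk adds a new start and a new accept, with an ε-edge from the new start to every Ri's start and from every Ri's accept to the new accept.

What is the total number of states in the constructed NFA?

20

Recursing over subexpressions:
Each of the 7 symbol leaves contributes a 2-state fragment.
  c|a|b = 8 states
  a|b|c = 8 states
  (c|a|b)·(a|b|c) = 16 states
  b|(c|a|b)·(a|b|c) = 20 states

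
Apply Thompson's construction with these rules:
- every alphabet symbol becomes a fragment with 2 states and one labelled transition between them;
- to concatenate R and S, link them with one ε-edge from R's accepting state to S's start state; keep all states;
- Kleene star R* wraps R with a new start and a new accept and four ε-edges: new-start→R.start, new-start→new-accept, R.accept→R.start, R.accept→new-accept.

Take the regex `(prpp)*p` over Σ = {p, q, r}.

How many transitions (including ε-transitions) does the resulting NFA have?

13

By structural recursion:
Each of the 5 symbol leaves contributes 1 transition (1 symbol, 0 ε).
  prpp → 7 transitions (4 symbol, 3 ε)
  (prpp)* → 11 transitions (4 symbol, 7 ε)
  (prpp)*p → 13 transitions (5 symbol, 8 ε)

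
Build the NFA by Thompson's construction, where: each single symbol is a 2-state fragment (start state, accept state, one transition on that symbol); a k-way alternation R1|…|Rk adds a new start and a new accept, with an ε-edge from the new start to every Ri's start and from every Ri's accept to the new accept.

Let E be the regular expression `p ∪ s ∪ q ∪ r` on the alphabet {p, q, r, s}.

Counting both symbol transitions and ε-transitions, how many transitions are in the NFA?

12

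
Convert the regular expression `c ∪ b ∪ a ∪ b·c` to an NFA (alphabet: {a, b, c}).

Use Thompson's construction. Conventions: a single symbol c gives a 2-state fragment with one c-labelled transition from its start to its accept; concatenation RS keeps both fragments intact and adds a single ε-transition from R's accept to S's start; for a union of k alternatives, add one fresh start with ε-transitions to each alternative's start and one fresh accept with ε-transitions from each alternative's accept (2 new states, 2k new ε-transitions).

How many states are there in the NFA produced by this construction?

By structural recursion:
Each of the 5 symbol leaves contributes a 2-state fragment.
  b·c — 4 states
  c ∪ b ∪ a ∪ b·c — 12 states

12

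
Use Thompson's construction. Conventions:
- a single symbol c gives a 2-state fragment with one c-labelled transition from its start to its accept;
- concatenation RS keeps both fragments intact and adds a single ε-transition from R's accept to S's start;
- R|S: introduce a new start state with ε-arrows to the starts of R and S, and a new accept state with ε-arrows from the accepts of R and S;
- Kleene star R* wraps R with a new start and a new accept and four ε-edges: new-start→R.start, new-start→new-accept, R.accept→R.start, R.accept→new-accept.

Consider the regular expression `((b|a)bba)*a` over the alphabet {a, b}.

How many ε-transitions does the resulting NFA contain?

Recursing over subexpressions:
Each of the 6 symbol leaves contributes 0 ε-transitions.
  b|a : 4 ε-transitions
  (b|a)bba : 7 ε-transitions
  ((b|a)bba)* : 11 ε-transitions
  ((b|a)bba)*a : 12 ε-transitions

12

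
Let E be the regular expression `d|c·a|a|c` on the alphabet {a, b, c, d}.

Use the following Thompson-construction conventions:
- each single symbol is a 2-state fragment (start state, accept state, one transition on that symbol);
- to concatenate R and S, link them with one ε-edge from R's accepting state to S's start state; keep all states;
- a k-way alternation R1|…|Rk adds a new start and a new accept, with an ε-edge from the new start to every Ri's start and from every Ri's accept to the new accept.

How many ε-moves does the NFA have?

Bottom-up over the parse tree:
Each of the 5 symbol leaves contributes 0 ε-transitions.
  c·a = 1 ε-transition
  d|c·a|a|c = 9 ε-transitions

9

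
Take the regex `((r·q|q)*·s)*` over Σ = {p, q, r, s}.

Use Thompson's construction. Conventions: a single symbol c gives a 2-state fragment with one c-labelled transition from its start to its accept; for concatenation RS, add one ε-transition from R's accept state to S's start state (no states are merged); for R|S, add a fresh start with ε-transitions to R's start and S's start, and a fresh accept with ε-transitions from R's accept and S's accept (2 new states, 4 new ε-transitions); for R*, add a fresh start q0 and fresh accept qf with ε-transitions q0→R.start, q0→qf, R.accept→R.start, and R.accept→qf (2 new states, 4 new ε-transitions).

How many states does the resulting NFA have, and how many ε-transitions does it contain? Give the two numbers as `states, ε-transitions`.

Recursing over subexpressions:
Each of the 4 symbol leaves contributes 2 states and 0 ε-transitions.
  r·q — 4 states, 1 ε-transition
  r·q|q — 8 states, 5 ε-transitions
  (r·q|q)* — 10 states, 9 ε-transitions
  (r·q|q)*·s — 12 states, 10 ε-transitions
  ((r·q|q)*·s)* — 14 states, 14 ε-transitions

14, 14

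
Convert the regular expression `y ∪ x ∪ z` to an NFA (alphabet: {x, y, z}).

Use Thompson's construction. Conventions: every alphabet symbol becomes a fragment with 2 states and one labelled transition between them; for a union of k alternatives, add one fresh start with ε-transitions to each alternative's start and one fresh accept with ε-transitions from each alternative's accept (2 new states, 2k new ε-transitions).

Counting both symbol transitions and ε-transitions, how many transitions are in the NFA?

Per subexpression:
Each of the 3 symbol leaves contributes 1 transition (1 symbol, 0 ε).
  y ∪ x ∪ z : 9 transitions (3 symbol, 6 ε)

9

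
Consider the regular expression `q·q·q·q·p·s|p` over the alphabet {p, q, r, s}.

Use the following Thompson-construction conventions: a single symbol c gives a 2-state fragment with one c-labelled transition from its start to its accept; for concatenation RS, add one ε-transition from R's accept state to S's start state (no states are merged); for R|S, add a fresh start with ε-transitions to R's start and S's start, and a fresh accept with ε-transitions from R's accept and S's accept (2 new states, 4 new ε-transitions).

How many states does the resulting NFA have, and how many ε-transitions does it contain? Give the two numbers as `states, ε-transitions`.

16, 9

By structural recursion:
Each of the 7 symbol leaves contributes 2 states and 0 ε-transitions.
  q·q·q·q·p·s — 12 states, 5 ε-transitions
  q·q·q·q·p·s|p — 16 states, 9 ε-transitions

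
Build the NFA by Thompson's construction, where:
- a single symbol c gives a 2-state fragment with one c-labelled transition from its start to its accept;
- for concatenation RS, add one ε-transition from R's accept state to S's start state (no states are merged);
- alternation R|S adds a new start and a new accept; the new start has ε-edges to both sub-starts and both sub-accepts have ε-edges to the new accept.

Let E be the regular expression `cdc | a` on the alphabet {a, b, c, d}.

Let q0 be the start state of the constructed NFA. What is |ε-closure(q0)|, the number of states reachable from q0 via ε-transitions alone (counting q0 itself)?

3

Compute the ε-closure size of each fragment's start state recursively; a symbol fragment's start has no outgoing ε-edge, so its closure is just itself (size 1).
  cdc : same as the first factor's closure: |closure| = 1
  cdc | a : |closure| = 1 + 1 + 1 = 3 (the new accept is not ε-reachable since no branch accepts ε)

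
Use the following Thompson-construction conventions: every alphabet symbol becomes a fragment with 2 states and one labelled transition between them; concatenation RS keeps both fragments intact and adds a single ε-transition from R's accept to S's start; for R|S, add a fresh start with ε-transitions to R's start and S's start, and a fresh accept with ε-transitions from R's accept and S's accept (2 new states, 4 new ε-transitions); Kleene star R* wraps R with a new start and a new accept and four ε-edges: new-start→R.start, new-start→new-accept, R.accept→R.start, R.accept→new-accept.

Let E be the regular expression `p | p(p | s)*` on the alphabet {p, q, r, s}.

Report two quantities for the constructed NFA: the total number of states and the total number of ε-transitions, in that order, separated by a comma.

14, 13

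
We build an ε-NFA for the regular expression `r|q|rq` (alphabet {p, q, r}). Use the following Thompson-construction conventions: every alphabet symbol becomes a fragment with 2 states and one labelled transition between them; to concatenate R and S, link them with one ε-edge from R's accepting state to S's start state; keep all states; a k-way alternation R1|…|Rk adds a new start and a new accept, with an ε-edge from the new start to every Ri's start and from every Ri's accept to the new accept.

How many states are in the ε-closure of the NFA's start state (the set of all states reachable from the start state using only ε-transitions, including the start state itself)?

4

Let C(F) = |ε-closure(F.start)| within fragment F, and note whether F accepts ε. Symbol fragments have C = 1 and do not accept ε. Then:
  rq — |closure| equals the left operand's closure size = 1 (its accept is not ε-reachable, so the closure stops there)
  r|q|rq — |closure| = 1 + 1 + 1 + 1 = 4 (the new accept is not ε-reachable since no branch accepts ε)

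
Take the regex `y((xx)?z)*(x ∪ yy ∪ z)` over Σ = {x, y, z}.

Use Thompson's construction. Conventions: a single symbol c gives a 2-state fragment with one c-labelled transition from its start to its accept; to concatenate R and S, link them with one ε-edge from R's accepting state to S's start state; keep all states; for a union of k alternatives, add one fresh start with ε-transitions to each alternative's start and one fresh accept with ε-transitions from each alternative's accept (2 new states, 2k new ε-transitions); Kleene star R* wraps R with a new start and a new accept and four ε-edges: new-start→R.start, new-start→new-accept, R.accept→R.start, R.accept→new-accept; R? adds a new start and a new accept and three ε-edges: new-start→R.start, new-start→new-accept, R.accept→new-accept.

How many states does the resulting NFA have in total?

Building bottom-up:
Each of the 8 symbol leaves contributes a 2-state fragment.
  xx — 4 states
  (xx)? — 6 states
  (xx)?z — 8 states
  ((xx)?z)* — 10 states
  yy — 4 states
  x ∪ yy ∪ z — 10 states
  y((xx)?z)*(x ∪ yy ∪ z) — 22 states

22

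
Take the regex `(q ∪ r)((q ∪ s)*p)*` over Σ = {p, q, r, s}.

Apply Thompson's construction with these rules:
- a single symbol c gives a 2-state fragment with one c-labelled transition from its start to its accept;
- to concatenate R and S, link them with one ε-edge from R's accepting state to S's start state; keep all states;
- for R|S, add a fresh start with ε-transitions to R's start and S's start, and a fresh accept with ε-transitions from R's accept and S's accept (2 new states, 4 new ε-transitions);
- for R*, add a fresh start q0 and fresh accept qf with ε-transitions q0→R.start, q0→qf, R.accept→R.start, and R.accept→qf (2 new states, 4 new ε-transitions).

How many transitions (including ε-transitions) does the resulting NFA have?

By structural recursion:
Each of the 5 symbol leaves contributes 1 transition (1 symbol, 0 ε).
  q ∪ r — 6 transitions (2 symbol, 4 ε)
  q ∪ s — 6 transitions (2 symbol, 4 ε)
  (q ∪ s)* — 10 transitions (2 symbol, 8 ε)
  (q ∪ s)*p — 12 transitions (3 symbol, 9 ε)
  ((q ∪ s)*p)* — 16 transitions (3 symbol, 13 ε)
  (q ∪ r)((q ∪ s)*p)* — 23 transitions (5 symbol, 18 ε)

23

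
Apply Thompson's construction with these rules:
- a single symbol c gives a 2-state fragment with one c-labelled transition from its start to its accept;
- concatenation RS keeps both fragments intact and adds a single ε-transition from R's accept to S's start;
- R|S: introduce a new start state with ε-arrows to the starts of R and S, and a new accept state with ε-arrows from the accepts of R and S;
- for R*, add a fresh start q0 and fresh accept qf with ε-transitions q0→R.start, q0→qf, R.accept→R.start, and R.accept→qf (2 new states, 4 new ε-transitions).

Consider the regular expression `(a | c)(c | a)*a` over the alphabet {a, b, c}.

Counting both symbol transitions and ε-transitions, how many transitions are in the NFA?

Recursing over subexpressions:
Each of the 5 symbol leaves contributes 1 transition (1 symbol, 0 ε).
  a | c = 6 transitions (2 symbol, 4 ε)
  c | a = 6 transitions (2 symbol, 4 ε)
  (c | a)* = 10 transitions (2 symbol, 8 ε)
  (a | c)(c | a)*a = 19 transitions (5 symbol, 14 ε)

19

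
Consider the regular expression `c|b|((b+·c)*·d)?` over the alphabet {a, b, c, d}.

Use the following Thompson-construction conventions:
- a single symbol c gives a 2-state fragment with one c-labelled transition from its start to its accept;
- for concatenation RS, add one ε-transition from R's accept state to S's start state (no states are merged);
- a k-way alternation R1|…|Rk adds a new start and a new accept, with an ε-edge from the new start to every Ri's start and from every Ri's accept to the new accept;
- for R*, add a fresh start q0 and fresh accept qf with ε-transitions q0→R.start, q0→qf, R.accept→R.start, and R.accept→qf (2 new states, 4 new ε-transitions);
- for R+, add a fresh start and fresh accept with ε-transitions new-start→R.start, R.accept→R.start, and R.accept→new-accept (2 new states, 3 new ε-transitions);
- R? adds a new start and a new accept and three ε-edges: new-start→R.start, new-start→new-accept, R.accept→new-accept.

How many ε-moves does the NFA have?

18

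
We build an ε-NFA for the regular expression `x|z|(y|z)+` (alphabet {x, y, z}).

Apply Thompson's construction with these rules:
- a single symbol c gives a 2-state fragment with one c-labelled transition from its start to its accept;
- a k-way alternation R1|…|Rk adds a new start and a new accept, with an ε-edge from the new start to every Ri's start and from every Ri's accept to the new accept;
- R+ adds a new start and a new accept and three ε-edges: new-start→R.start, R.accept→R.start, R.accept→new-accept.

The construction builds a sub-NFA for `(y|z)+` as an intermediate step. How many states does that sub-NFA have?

8

Fragment for `(y|z)+`:
Each of the 2 symbol leaves contributes a 2-state fragment.
  y|z : 6 states
  (y|z)+ : 8 states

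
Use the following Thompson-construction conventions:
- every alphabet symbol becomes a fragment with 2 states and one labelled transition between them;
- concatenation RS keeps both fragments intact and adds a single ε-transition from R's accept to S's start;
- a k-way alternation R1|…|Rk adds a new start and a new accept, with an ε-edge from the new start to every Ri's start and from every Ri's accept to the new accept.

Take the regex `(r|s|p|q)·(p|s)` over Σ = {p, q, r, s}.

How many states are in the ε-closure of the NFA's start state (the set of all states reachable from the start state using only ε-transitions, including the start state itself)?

5

Work bottom-up. For each fragment F, track |ε-closure(F.start)| and whether F's accept lies in that closure (i.e. whether F accepts ε). A single-symbol fragment has closure size 1 and does not accept ε.
  r|s|p|q : |closure| = 1 + 1 + 1 + 1 + 1 = 5 (the new accept is not ε-reachable since no branch accepts ε)
  p|s : new start ε-reaches every alternative's start; none of them accept ε, so the new accept is not reached: |closure| = 1 + 1 + 1 = 3
  (r|s|p|q)·(p|s) : same as the first factor's closure: |closure| = 5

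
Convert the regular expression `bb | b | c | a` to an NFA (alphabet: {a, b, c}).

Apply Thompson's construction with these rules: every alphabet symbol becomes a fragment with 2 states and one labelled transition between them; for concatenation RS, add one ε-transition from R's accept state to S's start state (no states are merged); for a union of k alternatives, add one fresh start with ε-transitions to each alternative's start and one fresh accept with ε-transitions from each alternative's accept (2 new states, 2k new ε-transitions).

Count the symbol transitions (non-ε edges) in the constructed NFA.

5

Per subexpression:
Each of the 5 symbol leaves contributes exactly 1 symbol transition.
  bb → 2 symbol transitions
  bb | b | c | a → 5 symbol transitions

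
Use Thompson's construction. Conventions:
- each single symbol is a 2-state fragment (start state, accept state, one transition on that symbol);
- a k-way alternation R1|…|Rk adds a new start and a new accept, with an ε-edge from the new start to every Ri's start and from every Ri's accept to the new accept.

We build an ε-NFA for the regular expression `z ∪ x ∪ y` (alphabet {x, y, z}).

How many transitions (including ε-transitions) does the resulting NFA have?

9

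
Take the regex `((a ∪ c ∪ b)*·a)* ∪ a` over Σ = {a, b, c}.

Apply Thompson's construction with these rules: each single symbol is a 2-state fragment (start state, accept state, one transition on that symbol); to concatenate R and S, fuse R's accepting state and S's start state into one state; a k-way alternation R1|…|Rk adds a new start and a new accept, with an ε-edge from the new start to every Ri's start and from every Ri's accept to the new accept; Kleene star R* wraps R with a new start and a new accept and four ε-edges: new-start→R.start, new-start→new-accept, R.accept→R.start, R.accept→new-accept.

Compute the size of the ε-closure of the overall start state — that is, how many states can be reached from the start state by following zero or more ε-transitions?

11

Compute the ε-closure size of each fragment's start state recursively; a symbol fragment's start has no outgoing ε-edge, so its closure is just itself (size 1).
  a ∪ c ∪ b → new start ε-reaches every alternative's start; none of them accept ε, so the new accept is not reached: |closure| = 1 + 1 + 1 + 1 = 4
  (a ∪ c ∪ b)* → the star's fresh start ε-reaches both the body's start and the fresh accept: |closure| = 2 + 4 = 6
  (a ∪ c ∪ b)*·a → the left operand accepts ε, so the closure extends into the next operand (the shared merged state is already counted); |closure| = 6 + (1−1) = 6
  ((a ∪ c ∪ b)*·a)* → |closure| = 1 (new start) + 6 (body) + 1 (new accept) = 8
  ((a ∪ c ∪ b)*·a)* ∪ a → |closure| = 1 (new start) + (8 + 1) + 1 (new accept, since some branch ε-reaches its own accept) = 11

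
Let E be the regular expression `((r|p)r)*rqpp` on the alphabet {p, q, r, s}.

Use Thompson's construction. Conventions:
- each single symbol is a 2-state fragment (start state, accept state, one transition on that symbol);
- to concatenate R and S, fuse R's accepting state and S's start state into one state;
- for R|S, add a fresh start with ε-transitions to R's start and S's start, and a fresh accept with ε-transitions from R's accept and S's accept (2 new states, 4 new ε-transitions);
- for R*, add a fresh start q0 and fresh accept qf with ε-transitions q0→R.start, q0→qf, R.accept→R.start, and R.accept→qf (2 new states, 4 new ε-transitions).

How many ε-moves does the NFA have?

By structural recursion:
Each of the 7 symbol leaves contributes 0 ε-transitions.
  r|p — 4 ε-transitions
  (r|p)r — 4 ε-transitions
  ((r|p)r)* — 8 ε-transitions
  ((r|p)r)*rqpp — 8 ε-transitions

8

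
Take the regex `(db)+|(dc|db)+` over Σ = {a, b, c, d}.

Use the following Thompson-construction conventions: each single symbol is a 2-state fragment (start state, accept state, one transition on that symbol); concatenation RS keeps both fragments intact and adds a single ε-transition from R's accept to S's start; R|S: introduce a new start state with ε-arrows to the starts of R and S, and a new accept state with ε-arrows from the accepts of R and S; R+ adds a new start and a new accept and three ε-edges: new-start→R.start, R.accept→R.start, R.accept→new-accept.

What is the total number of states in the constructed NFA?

By structural recursion:
Each of the 6 symbol leaves contributes a 2-state fragment.
  db : 4 states
  (db)+ : 6 states
  dc : 4 states
  db : 4 states
  dc|db : 10 states
  (dc|db)+ : 12 states
  (db)+|(dc|db)+ : 20 states

20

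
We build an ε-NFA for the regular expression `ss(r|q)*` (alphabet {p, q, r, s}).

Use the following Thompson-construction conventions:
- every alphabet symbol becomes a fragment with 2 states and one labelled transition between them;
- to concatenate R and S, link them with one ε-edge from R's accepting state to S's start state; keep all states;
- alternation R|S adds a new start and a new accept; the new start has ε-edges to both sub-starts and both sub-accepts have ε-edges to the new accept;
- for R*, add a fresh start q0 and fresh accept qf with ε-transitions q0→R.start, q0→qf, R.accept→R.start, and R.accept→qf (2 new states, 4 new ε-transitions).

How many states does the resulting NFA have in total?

12

By structural recursion:
Each of the 4 symbol leaves contributes a 2-state fragment.
  r|q = 6 states
  (r|q)* = 8 states
  ss(r|q)* = 12 states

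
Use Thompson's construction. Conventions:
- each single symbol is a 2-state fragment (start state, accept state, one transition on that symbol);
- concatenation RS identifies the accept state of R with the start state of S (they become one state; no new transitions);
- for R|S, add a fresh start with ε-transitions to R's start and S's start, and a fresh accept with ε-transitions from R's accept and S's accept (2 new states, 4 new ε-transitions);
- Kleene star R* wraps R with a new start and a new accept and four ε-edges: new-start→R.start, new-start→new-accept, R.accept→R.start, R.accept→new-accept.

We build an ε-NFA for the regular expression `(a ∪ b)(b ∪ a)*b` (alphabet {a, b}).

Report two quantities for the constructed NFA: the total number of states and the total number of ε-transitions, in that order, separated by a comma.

14, 12

Per subexpression:
Each of the 5 symbol leaves contributes 2 states and 0 ε-transitions.
  a ∪ b — 6 states, 4 ε-transitions
  b ∪ a — 6 states, 4 ε-transitions
  (b ∪ a)* — 8 states, 8 ε-transitions
  (a ∪ b)(b ∪ a)*b — 14 states, 12 ε-transitions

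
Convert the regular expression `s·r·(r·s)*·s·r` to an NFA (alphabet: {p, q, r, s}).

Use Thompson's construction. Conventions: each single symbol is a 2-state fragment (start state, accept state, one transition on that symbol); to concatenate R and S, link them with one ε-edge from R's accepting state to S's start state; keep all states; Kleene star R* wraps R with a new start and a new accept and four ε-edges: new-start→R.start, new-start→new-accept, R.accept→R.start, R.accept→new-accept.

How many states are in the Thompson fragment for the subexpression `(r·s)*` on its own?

6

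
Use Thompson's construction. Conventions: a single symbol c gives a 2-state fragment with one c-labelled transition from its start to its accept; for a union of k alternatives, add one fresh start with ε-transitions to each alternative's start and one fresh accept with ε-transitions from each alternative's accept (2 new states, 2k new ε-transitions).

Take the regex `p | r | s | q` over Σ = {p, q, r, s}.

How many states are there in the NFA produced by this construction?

10

Recursing over subexpressions:
Each of the 4 symbol leaves contributes a 2-state fragment.
  p | r | s | q : 10 states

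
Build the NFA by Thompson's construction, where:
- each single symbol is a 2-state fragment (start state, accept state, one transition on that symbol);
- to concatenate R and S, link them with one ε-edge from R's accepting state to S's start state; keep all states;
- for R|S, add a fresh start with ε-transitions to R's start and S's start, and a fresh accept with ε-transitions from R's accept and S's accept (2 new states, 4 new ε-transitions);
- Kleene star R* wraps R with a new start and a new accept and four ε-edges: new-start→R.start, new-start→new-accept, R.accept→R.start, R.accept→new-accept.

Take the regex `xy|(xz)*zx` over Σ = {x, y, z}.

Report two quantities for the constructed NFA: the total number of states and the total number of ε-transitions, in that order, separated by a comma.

16, 12

Building bottom-up:
Each of the 6 symbol leaves contributes 2 states and 0 ε-transitions.
  xy — 4 states, 1 ε-transition
  xz — 4 states, 1 ε-transition
  (xz)* — 6 states, 5 ε-transitions
  (xz)*zx — 10 states, 7 ε-transitions
  xy|(xz)*zx — 16 states, 12 ε-transitions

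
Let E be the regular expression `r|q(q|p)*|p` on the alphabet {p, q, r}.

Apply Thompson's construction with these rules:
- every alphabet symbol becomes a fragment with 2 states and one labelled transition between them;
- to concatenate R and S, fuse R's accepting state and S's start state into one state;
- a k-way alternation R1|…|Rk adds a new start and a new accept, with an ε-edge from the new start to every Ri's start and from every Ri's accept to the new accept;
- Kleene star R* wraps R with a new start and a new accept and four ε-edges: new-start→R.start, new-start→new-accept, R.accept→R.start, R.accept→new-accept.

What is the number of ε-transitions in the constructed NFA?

Bottom-up over the parse tree:
Each of the 5 symbol leaves contributes 0 ε-transitions.
  q|p : 4 ε-transitions
  (q|p)* : 8 ε-transitions
  q(q|p)* : 8 ε-transitions
  r|q(q|p)*|p : 14 ε-transitions

14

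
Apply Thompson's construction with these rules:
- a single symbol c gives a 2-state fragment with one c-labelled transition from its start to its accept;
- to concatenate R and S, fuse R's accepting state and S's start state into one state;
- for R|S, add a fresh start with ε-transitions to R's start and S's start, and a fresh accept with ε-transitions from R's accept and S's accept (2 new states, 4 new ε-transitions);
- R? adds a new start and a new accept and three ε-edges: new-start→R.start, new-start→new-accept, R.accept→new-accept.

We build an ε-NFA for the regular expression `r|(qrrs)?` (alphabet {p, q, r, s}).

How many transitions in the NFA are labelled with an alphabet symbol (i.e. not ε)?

Building bottom-up:
Each of the 5 symbol leaves contributes exactly 1 symbol transition.
  qrrs = 4 symbol transitions
  (qrrs)? = 4 symbol transitions
  r|(qrrs)? = 5 symbol transitions

5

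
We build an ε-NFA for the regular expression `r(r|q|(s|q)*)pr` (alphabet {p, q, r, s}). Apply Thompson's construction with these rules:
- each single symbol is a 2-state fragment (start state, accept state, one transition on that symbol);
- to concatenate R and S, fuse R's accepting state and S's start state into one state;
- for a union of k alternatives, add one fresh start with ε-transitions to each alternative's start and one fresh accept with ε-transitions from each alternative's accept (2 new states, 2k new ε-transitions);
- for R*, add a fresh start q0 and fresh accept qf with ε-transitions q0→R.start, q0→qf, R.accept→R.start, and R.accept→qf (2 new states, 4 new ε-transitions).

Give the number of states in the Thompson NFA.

Bottom-up over the parse tree:
Each of the 7 symbol leaves contributes a 2-state fragment.
  s|q → 6 states
  (s|q)* → 8 states
  r|q|(s|q)* → 14 states
  r(r|q|(s|q)*)pr → 17 states

17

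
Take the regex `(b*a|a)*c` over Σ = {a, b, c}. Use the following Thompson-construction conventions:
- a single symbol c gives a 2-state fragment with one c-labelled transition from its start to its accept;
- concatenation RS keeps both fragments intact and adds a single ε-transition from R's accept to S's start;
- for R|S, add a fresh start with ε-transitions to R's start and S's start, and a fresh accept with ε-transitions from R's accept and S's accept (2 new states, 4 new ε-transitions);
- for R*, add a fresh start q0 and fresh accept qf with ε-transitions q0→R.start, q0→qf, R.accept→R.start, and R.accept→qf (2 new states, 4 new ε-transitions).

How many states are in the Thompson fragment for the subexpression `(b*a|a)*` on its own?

12

Fragment for `(b*a|a)*`:
Each of the 3 symbol leaves contributes a 2-state fragment.
  b* : 4 states
  b*a : 6 states
  b*a|a : 10 states
  (b*a|a)* : 12 states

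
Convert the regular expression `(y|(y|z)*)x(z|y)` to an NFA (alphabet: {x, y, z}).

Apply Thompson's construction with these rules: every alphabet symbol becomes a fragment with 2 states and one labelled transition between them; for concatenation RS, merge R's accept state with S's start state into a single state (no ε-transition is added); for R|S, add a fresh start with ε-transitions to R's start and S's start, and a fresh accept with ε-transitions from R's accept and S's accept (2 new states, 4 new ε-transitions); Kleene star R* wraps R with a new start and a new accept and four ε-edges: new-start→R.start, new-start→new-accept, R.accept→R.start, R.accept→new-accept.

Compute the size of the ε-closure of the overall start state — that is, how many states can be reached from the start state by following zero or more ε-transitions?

8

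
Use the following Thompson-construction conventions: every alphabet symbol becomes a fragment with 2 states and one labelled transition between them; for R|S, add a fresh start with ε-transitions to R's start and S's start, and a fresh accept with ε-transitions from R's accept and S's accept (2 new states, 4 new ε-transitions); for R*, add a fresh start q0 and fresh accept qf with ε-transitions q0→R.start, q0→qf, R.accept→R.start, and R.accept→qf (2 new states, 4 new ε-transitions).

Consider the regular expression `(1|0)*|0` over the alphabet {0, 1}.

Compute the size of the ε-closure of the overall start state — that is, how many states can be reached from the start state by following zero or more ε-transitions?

8

Work bottom-up. For each fragment F, track |ε-closure(F.start)| and whether F's accept lies in that closure (i.e. whether F accepts ε). A single-symbol fragment has closure size 1 and does not accept ε.
  1|0 → new start ε-reaches every alternative's start; none of them accept ε, so the new accept is not reached: |closure| = 1 + 1 + 1 = 3
  (1|0)* → new start has ε-edges to the inner start and to the new accept, so |closure| = 2 + 3 = 5
  (1|0)*|0 → |closure| = 1 (new start) + (5 + 1) + 1 (new accept, since some branch ε-reaches its own accept) = 8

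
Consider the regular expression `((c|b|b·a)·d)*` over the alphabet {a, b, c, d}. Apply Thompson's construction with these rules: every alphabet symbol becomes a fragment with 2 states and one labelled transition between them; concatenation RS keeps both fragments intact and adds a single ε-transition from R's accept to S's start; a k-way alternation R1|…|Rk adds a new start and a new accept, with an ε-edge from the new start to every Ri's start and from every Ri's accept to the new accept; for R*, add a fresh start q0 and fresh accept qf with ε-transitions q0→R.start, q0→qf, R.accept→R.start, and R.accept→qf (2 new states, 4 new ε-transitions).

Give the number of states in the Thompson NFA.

By structural recursion:
Each of the 5 symbol leaves contributes a 2-state fragment.
  b·a — 4 states
  c|b|b·a — 10 states
  (c|b|b·a)·d — 12 states
  ((c|b|b·a)·d)* — 14 states

14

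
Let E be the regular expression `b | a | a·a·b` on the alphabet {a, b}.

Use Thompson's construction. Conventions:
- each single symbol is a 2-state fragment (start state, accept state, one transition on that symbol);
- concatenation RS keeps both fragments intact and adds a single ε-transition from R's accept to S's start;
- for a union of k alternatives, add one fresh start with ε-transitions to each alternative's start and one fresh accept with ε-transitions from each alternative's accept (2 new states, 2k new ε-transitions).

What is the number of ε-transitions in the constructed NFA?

Building bottom-up:
Each of the 5 symbol leaves contributes 0 ε-transitions.
  a·a·b : 2 ε-transitions
  b | a | a·a·b : 8 ε-transitions

8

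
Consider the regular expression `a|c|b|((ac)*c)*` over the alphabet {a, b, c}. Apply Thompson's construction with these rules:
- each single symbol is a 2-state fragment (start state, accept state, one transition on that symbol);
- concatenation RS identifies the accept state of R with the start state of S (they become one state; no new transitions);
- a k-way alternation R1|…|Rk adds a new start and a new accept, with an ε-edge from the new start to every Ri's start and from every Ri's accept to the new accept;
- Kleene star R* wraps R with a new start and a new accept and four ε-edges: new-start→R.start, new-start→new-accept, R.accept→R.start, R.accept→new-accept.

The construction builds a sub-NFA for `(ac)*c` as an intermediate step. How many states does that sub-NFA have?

Fragment for `(ac)*c`:
Each of the 3 symbol leaves contributes a 2-state fragment.
  ac : 3 states
  (ac)* : 5 states
  (ac)*c : 6 states

6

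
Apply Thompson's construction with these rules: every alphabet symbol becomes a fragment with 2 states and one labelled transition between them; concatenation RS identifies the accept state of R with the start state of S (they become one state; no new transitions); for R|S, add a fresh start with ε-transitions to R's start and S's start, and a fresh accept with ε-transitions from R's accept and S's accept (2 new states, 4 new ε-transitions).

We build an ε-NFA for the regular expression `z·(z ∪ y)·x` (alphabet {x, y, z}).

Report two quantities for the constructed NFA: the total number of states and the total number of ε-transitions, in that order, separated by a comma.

Building bottom-up:
Each of the 4 symbol leaves contributes 2 states and 0 ε-transitions.
  z ∪ y → 6 states, 4 ε-transitions
  z·(z ∪ y)·x → 8 states, 4 ε-transitions

8, 4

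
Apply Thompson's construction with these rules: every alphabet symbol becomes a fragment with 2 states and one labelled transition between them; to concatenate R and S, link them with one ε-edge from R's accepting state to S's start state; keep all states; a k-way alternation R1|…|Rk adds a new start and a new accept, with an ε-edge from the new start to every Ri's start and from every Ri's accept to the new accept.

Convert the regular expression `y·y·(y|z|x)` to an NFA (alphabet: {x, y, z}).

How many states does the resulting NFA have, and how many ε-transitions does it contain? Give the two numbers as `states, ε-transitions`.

12, 8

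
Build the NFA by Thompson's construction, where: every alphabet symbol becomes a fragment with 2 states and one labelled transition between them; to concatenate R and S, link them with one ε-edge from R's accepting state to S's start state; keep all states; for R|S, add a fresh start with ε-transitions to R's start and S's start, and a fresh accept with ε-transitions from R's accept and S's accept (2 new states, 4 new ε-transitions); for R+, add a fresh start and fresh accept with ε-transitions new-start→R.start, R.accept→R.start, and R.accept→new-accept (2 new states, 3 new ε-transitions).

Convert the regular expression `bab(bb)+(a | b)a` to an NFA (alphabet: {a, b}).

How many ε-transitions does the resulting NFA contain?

13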